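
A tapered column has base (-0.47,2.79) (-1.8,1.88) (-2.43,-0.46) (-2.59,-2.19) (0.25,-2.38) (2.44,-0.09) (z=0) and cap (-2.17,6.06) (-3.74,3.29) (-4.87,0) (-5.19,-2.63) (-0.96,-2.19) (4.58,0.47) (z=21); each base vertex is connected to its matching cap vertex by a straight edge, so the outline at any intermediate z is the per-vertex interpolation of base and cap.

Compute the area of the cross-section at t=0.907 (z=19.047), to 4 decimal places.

Cross-section at t=0.907: each vertex is (1-t)·p0[i] + t·p1[i].
  v1: (1-0.907)·(-0.47,2.79) + 0.907·(-2.17,6.06) = (-2.0119,5.7559)
  v2: (1-0.907)·(-1.8,1.88) + 0.907·(-3.74,3.29) = (-3.5596,3.1589)
  v3: (1-0.907)·(-2.43,-0.46) + 0.907·(-4.87,0) = (-4.6431,-0.0428)
  v4: (1-0.907)·(-2.59,-2.19) + 0.907·(-5.19,-2.63) = (-4.9482,-2.5891)
  v5: (1-0.907)·(0.25,-2.38) + 0.907·(-0.96,-2.19) = (-0.8475,-2.2077)
  v6: (1-0.907)·(2.44,-0.09) + 0.907·(4.58,0.47) = (4.3810,0.4179)
Shoelace sum Σ(x_i·y_{i+1} − x_{i+1}·y_i):
  i=1: -2.0119·3.1589 − -3.5596·5.7559 = +14.1332 (running +14.1332)
  i=2: -3.5596·-0.0428 − -4.6431·3.1589 = +14.8192 (running +28.9524)
  i=3: -4.6431·-2.5891 − -4.9482·-0.0428 = +11.8096 (running +40.7620)
  i=4: -4.9482·-2.2077 − -0.8475·-2.5891 = +8.7298 (running +49.4918)
  i=5: -0.8475·0.4179 − 4.3810·-2.2077 = +9.3176 (running +58.8094)
  i=6: 4.3810·5.7559 − -2.0119·0.4179 = +26.0573 (running +84.8667)
Area = |Σ|/2 = |84.8667|/2 = 42.4333

Area at t=0.907: 42.4333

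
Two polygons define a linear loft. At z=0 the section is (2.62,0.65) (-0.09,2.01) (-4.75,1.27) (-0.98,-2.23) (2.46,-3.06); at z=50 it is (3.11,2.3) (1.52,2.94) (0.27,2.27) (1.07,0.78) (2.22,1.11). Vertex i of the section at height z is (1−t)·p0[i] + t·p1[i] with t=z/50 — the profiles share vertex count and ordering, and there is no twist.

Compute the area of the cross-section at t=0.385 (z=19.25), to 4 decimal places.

Cross-section at t=0.385: each vertex is (1-t)·p0[i] + t·p1[i].
  v1: (1-0.385)·(2.62,0.65) + 0.385·(3.11,2.3) = (2.8087,1.2853)
  v2: (1-0.385)·(-0.09,2.01) + 0.385·(1.52,2.94) = (0.5299,2.3680)
  v3: (1-0.385)·(-4.75,1.27) + 0.385·(0.27,2.27) = (-2.8173,1.6550)
  v4: (1-0.385)·(-0.98,-2.23) + 0.385·(1.07,0.78) = (-0.1907,-1.0712)
  v5: (1-0.385)·(2.46,-3.06) + 0.385·(2.22,1.11) = (2.3676,-1.4545)
Shoelace sum Σ(x_i·y_{i+1} − x_{i+1}·y_i):
  i=1: 2.8087·2.3680 − 0.5299·1.2853 = +5.9700 (running +5.9700)
  i=2: 0.5299·1.6550 − -2.8173·2.3680 = +7.5484 (running +13.5184)
  i=3: -2.8173·-1.0712 − -0.1907·1.6550 = +3.3334 (running +16.8519)
  i=4: -0.1907·-1.4545 − 2.3676·-1.0712 = +2.8135 (running +19.6654)
  i=5: 2.3676·1.2853 − 2.8087·-1.4545 = +7.1283 (running +26.7937)
Area = |Σ|/2 = |26.7937|/2 = 13.3968

Area at t=0.385: 13.3968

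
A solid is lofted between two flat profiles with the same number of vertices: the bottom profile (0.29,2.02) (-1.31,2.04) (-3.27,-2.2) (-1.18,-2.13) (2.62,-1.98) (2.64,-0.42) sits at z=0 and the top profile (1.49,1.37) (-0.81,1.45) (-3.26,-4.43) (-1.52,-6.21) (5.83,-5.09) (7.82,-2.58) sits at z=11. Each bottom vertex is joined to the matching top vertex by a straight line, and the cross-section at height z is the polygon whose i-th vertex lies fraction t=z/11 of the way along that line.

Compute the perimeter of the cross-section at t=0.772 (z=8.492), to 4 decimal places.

Perimeter at t=0.772: 26.2712

Cross-section at t=0.772: each vertex is (1-t)·p0[i] + t·p1[i].
  v1: (1-0.772)·(0.29,2.02) + 0.772·(1.49,1.37) = (1.2164,1.5182)
  v2: (1-0.772)·(-1.31,2.04) + 0.772·(-0.81,1.45) = (-0.9240,1.5845)
  v3: (1-0.772)·(-3.27,-2.2) + 0.772·(-3.26,-4.43) = (-3.2623,-3.9216)
  v4: (1-0.772)·(-1.18,-2.13) + 0.772·(-1.52,-6.21) = (-1.4425,-5.2798)
  v5: (1-0.772)·(2.62,-1.98) + 0.772·(5.83,-5.09) = (5.0981,-4.3809)
  v6: (1-0.772)·(2.64,-0.42) + 0.772·(7.82,-2.58) = (6.6390,-2.0875)
Perimeter = Σ |v_{i+1} − v_i|:
  edge 1→2: √(-2.1404² + 0.0663²) = 2.1414 (running 2.1414)
  edge 2→3: √(-2.3383² + -5.5061²) = 5.9820 (running 8.1234)
  edge 3→4: √(1.8198² + -1.3582²) = 2.2708 (running 10.3942)
  edge 4→5: √(6.5406² + 0.8988²) = 6.6021 (running 16.9963)
  edge 5→6: √(1.5408² + 2.2934²) = 2.7629 (running 19.7592)
  edge 6→1: √(-5.4226² + 3.6057²) = 6.5119 (running 26.2712)
Perimeter = 26.2712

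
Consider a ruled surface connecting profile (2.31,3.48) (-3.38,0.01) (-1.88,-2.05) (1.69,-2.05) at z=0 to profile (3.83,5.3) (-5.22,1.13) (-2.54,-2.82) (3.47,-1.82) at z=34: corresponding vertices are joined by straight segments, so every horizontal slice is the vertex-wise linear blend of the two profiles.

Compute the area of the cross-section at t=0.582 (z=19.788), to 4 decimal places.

Cross-section at t=0.582: each vertex is (1-t)·p0[i] + t·p1[i].
  v1: (1-0.582)·(2.31,3.48) + 0.582·(3.83,5.3) = (3.1946,4.5392)
  v2: (1-0.582)·(-3.38,0.01) + 0.582·(-5.22,1.13) = (-4.4509,0.6618)
  v3: (1-0.582)·(-1.88,-2.05) + 0.582·(-2.54,-2.82) = (-2.2641,-2.4981)
  v4: (1-0.582)·(1.69,-2.05) + 0.582·(3.47,-1.82) = (2.7260,-1.9161)
Shoelace sum Σ(x_i·y_{i+1} − x_{i+1}·y_i):
  i=1: 3.1946·0.6618 − -4.4509·4.5392 = +22.3180 (running +22.3180)
  i=2: -4.4509·-2.4981 − -2.2641·0.6618 = +12.6174 (running +34.9354)
  i=3: -2.2641·-1.9161 − 2.7260·-2.4981 = +11.1482 (running +46.0836)
  i=4: 2.7260·4.5392 − 3.1946·-1.9161 = +18.4952 (running +64.5787)
Area = |Σ|/2 = |64.5787|/2 = 32.2894

Area at t=0.582: 32.2894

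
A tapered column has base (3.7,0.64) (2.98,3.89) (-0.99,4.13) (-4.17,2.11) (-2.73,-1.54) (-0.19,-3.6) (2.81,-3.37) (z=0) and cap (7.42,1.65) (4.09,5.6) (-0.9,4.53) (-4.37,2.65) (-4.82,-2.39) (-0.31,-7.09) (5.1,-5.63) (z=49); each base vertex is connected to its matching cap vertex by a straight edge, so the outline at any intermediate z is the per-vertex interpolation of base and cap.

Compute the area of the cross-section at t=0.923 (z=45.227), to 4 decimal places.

Cross-section at t=0.923: each vertex is (1-t)·p0[i] + t·p1[i].
  v1: (1-0.923)·(3.7,0.64) + 0.923·(7.42,1.65) = (7.1336,1.5722)
  v2: (1-0.923)·(2.98,3.89) + 0.923·(4.09,5.6) = (4.0045,5.4683)
  v3: (1-0.923)·(-0.99,4.13) + 0.923·(-0.9,4.53) = (-0.9069,4.4992)
  v4: (1-0.923)·(-4.17,2.11) + 0.923·(-4.37,2.65) = (-4.3546,2.6084)
  v5: (1-0.923)·(-2.73,-1.54) + 0.923·(-4.82,-2.39) = (-4.6591,-2.3246)
  v6: (1-0.923)·(-0.19,-3.6) + 0.923·(-0.31,-7.09) = (-0.3008,-6.8213)
  v7: (1-0.923)·(2.81,-3.37) + 0.923·(5.1,-5.63) = (4.9237,-5.4560)
Shoelace sum Σ(x_i·y_{i+1} − x_{i+1}·y_i):
  i=1: 7.1336·5.4683 − 4.0045·1.5722 = +32.7126 (running +32.7126)
  i=2: 4.0045·4.4992 − -0.9069·5.4683 = +22.9766 (running +55.6892)
  i=3: -0.9069·2.6084 − -4.3546·4.4992 = +17.2266 (running +72.9158)
  i=4: -4.3546·-2.3246 − -4.6591·2.6084 = +22.2753 (running +95.1911)
  i=5: -4.6591·-6.8213 − -0.3008·-2.3246 = +31.0816 (running +126.2727)
  i=6: -0.3008·-5.4560 − 4.9237·-6.8213 = +35.2266 (running +161.4993)
  i=7: 4.9237·1.5722 − 7.1336·-5.4560 = +46.6617 (running +208.1610)
Area = |Σ|/2 = |208.1610|/2 = 104.0805

Area at t=0.923: 104.0805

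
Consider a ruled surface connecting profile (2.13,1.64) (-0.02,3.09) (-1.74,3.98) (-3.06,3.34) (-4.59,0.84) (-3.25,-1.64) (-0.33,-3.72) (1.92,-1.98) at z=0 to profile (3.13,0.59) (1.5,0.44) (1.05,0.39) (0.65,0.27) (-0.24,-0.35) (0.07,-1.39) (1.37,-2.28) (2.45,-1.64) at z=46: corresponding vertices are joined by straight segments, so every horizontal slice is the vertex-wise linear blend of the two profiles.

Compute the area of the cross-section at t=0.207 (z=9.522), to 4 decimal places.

Area at t=0.207: 26.3804

Cross-section at t=0.207: each vertex is (1-t)·p0[i] + t·p1[i].
  v1: (1-0.207)·(2.13,1.64) + 0.207·(3.13,0.59) = (2.3370,1.4226)
  v2: (1-0.207)·(-0.02,3.09) + 0.207·(1.5,0.44) = (0.2946,2.5414)
  v3: (1-0.207)·(-1.74,3.98) + 0.207·(1.05,0.39) = (-1.1625,3.2369)
  v4: (1-0.207)·(-3.06,3.34) + 0.207·(0.65,0.27) = (-2.2920,2.7045)
  v5: (1-0.207)·(-4.59,0.84) + 0.207·(-0.24,-0.35) = (-3.6896,0.5937)
  v6: (1-0.207)·(-3.25,-1.64) + 0.207·(0.07,-1.39) = (-2.5628,-1.5882)
  v7: (1-0.207)·(-0.33,-3.72) + 0.207·(1.37,-2.28) = (0.0219,-3.4219)
  v8: (1-0.207)·(1.92,-1.98) + 0.207·(2.45,-1.64) = (2.0297,-1.9096)
Shoelace sum Σ(x_i·y_{i+1} − x_{i+1}·y_i):
  i=1: 2.3370·2.5414 − 0.2946·1.4226 = +5.5202 (running +5.5202)
  i=2: 0.2946·3.2369 − -1.1625·2.5414 = +3.9081 (running +9.4283)
  i=3: -1.1625·2.7045 − -2.2920·3.2369 = +4.2751 (running +13.7034)
  i=4: -2.2920·0.5937 − -3.6896·2.7045 = +8.6177 (running +22.3211)
  i=5: -3.6896·-1.5882 − -2.5628·0.5937 = +7.3814 (running +29.7024)
  i=6: -2.5628·-3.4219 − 0.0219·-1.5882 = +8.8043 (running +38.5068)
  i=7: 0.0219·-1.9096 − 2.0297·-3.4219 = +6.9037 (running +45.4105)
  i=8: 2.0297·1.4226 − 2.3370·-1.9096 = +7.3503 (running +52.7608)
Area = |Σ|/2 = |52.7608|/2 = 26.3804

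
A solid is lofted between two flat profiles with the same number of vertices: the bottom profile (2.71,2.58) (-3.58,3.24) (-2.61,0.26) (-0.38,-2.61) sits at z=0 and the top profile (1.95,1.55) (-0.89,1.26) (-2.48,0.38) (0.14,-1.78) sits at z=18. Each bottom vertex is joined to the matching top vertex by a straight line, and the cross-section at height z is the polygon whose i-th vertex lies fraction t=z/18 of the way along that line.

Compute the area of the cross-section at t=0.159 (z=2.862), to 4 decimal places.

Cross-section at t=0.159: each vertex is (1-t)·p0[i] + t·p1[i].
  v1: (1-0.159)·(2.71,2.58) + 0.159·(1.95,1.55) = (2.5892,2.4162)
  v2: (1-0.159)·(-3.58,3.24) + 0.159·(-0.89,1.26) = (-3.1523,2.9252)
  v3: (1-0.159)·(-2.61,0.26) + 0.159·(-2.48,0.38) = (-2.5893,0.2791)
  v4: (1-0.159)·(-0.38,-2.61) + 0.159·(0.14,-1.78) = (-0.2973,-2.4780)
Shoelace sum Σ(x_i·y_{i+1} − x_{i+1}·y_i):
  i=1: 2.5892·2.9252 − -3.1523·2.4162 = +15.1904 (running +15.1904)
  i=2: -3.1523·0.2791 − -2.5893·2.9252 = +6.6945 (running +21.8849)
  i=3: -2.5893·-2.4780 − -0.2973·0.2791 = +6.4994 (running +28.3843)
  i=4: -0.2973·2.4162 − 2.5892·-2.4780 = +5.6976 (running +34.0820)
Area = |Σ|/2 = |34.0820|/2 = 17.0410

Area at t=0.159: 17.0410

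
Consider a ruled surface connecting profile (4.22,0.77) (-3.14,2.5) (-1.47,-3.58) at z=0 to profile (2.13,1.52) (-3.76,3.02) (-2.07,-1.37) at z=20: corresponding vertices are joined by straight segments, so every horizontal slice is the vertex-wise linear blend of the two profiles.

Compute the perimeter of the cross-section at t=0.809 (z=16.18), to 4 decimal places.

Cross-section at t=0.809: each vertex is (1-t)·p0[i] + t·p1[i].
  v1: (1-0.809)·(4.22,0.77) + 0.809·(2.13,1.52) = (2.5292,1.3768)
  v2: (1-0.809)·(-3.14,2.5) + 0.809·(-3.76,3.02) = (-3.6416,2.9207)
  v3: (1-0.809)·(-1.47,-3.58) + 0.809·(-2.07,-1.37) = (-1.9554,-1.7921)
Perimeter = Σ |v_{i+1} − v_i|:
  edge 1→2: √(-6.1708² + 1.5439²) = 6.3610 (running 6.3610)
  edge 2→3: √(1.6862² + -4.7128²) = 5.0054 (running 11.3663)
  edge 3→1: √(4.4846² + 3.1689²) = 5.4912 (running 16.8575)
Perimeter = 16.8575

Perimeter at t=0.809: 16.8575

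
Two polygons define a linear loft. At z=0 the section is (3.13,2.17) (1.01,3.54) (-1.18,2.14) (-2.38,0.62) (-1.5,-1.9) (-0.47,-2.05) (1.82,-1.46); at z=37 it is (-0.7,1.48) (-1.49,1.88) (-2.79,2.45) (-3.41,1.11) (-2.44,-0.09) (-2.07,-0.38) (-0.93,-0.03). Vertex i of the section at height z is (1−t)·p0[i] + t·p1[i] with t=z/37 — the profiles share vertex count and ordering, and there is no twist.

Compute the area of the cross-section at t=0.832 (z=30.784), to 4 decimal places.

Area at t=0.832: 6.7329

Cross-section at t=0.832: each vertex is (1-t)·p0[i] + t·p1[i].
  v1: (1-0.832)·(3.13,2.17) + 0.832·(-0.7,1.48) = (-0.0566,1.5959)
  v2: (1-0.832)·(1.01,3.54) + 0.832·(-1.49,1.88) = (-1.0700,2.1589)
  v3: (1-0.832)·(-1.18,2.14) + 0.832·(-2.79,2.45) = (-2.5195,2.3979)
  v4: (1-0.832)·(-2.38,0.62) + 0.832·(-3.41,1.11) = (-3.2370,1.0277)
  v5: (1-0.832)·(-1.5,-1.9) + 0.832·(-2.44,-0.09) = (-2.2821,-0.3941)
  v6: (1-0.832)·(-0.47,-2.05) + 0.832·(-2.07,-0.38) = (-1.8012,-0.6606)
  v7: (1-0.832)·(1.82,-1.46) + 0.832·(-0.93,-0.03) = (-0.4680,-0.2702)
Shoelace sum Σ(x_i·y_{i+1} − x_{i+1}·y_i):
  i=1: -0.0566·2.1589 − -1.0700·1.5959 = +1.5855 (running +1.5855)
  i=2: -1.0700·2.3979 − -2.5195·2.1589 = +2.8736 (running +4.4591)
  i=3: -2.5195·1.0277 − -3.2370·2.3979 = +5.1727 (running +9.6318)
  i=4: -3.2370·-0.3941 − -2.2821·1.0277 = +3.6209 (running +13.2527)
  i=5: -2.2821·-0.6606 − -1.8012·-0.3941 = +0.7976 (running +14.0503)
  i=6: -1.8012·-0.2702 − -0.4680·-0.6606 = +0.1776 (running +14.2279)
  i=7: -0.4680·1.5959 − -0.0566·-0.2702 = -0.7622 (running +13.4657)
Area = |Σ|/2 = |13.4657|/2 = 6.7329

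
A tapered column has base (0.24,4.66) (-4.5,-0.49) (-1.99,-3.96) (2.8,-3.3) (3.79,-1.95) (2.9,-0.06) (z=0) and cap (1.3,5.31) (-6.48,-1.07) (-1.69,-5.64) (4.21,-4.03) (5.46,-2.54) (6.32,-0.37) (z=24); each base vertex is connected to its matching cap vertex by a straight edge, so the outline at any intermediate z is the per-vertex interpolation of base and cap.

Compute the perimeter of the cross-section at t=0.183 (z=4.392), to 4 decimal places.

Perimeter at t=0.183: 26.8402

Cross-section at t=0.183: each vertex is (1-t)·p0[i] + t·p1[i].
  v1: (1-0.183)·(0.24,4.66) + 0.183·(1.3,5.31) = (0.4340,4.7790)
  v2: (1-0.183)·(-4.5,-0.49) + 0.183·(-6.48,-1.07) = (-4.8623,-0.5961)
  v3: (1-0.183)·(-1.99,-3.96) + 0.183·(-1.69,-5.64) = (-1.9351,-4.2674)
  v4: (1-0.183)·(2.8,-3.3) + 0.183·(4.21,-4.03) = (3.0580,-3.4336)
  v5: (1-0.183)·(3.79,-1.95) + 0.183·(5.46,-2.54) = (4.0956,-2.0580)
  v6: (1-0.183)·(2.9,-0.06) + 0.183·(6.32,-0.37) = (3.5259,-0.1167)
Perimeter = Σ |v_{i+1} − v_i|:
  edge 1→2: √(-5.2963² + -5.3751²) = 7.5460 (running 7.5460)
  edge 2→3: √(2.9272² + -3.6713²) = 4.6954 (running 12.2415)
  edge 3→4: √(4.9931² + 0.8338²) = 5.0623 (running 17.3038)
  edge 4→5: √(1.0376² + 1.3756²) = 1.7231 (running 19.0268)
  edge 5→6: √(-0.5697² + 1.9412²) = 2.0231 (running 21.0499)
  edge 6→1: √(-3.0919² + 4.8957²) = 5.7903 (running 26.8402)
Perimeter = 26.8402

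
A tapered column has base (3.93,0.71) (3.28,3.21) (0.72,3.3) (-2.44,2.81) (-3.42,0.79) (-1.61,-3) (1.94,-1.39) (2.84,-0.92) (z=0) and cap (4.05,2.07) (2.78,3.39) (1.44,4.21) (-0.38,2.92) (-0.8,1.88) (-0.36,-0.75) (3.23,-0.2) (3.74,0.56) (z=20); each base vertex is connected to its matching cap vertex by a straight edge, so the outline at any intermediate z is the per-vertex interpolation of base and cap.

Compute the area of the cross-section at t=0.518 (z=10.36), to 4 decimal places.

Area at t=0.518: 23.5632

Cross-section at t=0.518: each vertex is (1-t)·p0[i] + t·p1[i].
  v1: (1-0.518)·(3.93,0.71) + 0.518·(4.05,2.07) = (3.9922,1.4145)
  v2: (1-0.518)·(3.28,3.21) + 0.518·(2.78,3.39) = (3.0210,3.3032)
  v3: (1-0.518)·(0.72,3.3) + 0.518·(1.44,4.21) = (1.0930,3.7714)
  v4: (1-0.518)·(-2.44,2.81) + 0.518·(-0.38,2.92) = (-1.3729,2.8670)
  v5: (1-0.518)·(-3.42,0.79) + 0.518·(-0.8,1.88) = (-2.0628,1.3546)
  v6: (1-0.518)·(-1.61,-3) + 0.518·(-0.36,-0.75) = (-0.9625,-1.8345)
  v7: (1-0.518)·(1.94,-1.39) + 0.518·(3.23,-0.2) = (2.6082,-0.7736)
  v8: (1-0.518)·(2.84,-0.92) + 0.518·(3.74,0.56) = (3.3062,-0.1534)
Shoelace sum Σ(x_i·y_{i+1} − x_{i+1}·y_i):
  i=1: 3.9922·3.3032 − 3.0210·1.4145 = +8.9139 (running +8.9139)
  i=2: 3.0210·3.7714 − 1.0930·3.3032 = +7.7830 (running +16.6969)
  i=3: 1.0930·2.8670 − -1.3729·3.7714 = +8.3113 (running +25.0082)
  i=4: -1.3729·1.3546 − -2.0628·2.8670 = +4.0543 (running +29.0626)
  i=5: -2.0628·-1.8345 − -0.9625·1.3546 = +5.0881 (running +34.1507)
  i=6: -0.9625·-0.7736 − 2.6082·-1.8345 = +5.5294 (running +39.6800)
  i=7: 2.6082·-0.1534 − 3.3062·-0.7736 = +2.1576 (running +41.8376)
  i=8: 3.3062·1.4145 − 3.9922·-0.1534 = +5.2888 (running +47.1264)
Area = |Σ|/2 = |47.1264|/2 = 23.5632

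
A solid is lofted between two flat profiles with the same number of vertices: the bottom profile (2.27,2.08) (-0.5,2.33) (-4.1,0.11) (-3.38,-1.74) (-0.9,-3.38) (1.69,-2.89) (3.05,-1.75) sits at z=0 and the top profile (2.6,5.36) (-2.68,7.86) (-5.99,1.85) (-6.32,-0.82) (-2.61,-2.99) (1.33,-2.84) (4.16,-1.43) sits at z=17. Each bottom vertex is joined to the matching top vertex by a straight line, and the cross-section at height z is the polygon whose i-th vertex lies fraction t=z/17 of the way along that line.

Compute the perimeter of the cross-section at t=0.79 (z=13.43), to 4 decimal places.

Cross-section at t=0.79: each vertex is (1-t)·p0[i] + t·p1[i].
  v1: (1-0.79)·(2.27,2.08) + 0.79·(2.6,5.36) = (2.5307,4.6712)
  v2: (1-0.79)·(-0.5,2.33) + 0.79·(-2.68,7.86) = (-2.2222,6.6987)
  v3: (1-0.79)·(-4.1,0.11) + 0.79·(-5.99,1.85) = (-5.5931,1.4846)
  v4: (1-0.79)·(-3.38,-1.74) + 0.79·(-6.32,-0.82) = (-5.7026,-1.0132)
  v5: (1-0.79)·(-0.9,-3.38) + 0.79·(-2.61,-2.99) = (-2.2509,-3.0719)
  v6: (1-0.79)·(1.69,-2.89) + 0.79·(1.33,-2.84) = (1.4056,-2.8505)
  v7: (1-0.79)·(3.05,-1.75) + 0.79·(4.16,-1.43) = (3.9269,-1.4972)
Perimeter = Σ |v_{i+1} − v_i|:
  edge 1→2: √(-4.7529² + 2.0275²) = 5.1673 (running 5.1673)
  edge 2→3: √(-3.3709² + -5.2141²) = 6.2088 (running 11.3761)
  edge 3→4: √(-0.1095² + -2.4978²) = 2.5002 (running 13.8763)
  edge 4→5: √(3.4517² + -2.0587²) = 4.0190 (running 17.8953)
  edge 5→6: √(3.6565² + 0.2214²) = 3.6632 (running 21.5585)
  edge 6→7: √(2.5213² + 1.3533²) = 2.8615 (running 24.4201)
  edge 7→1: √(-1.3962² + 6.1684²) = 6.3244 (running 30.7445)
Perimeter = 30.7445

Perimeter at t=0.79: 30.7445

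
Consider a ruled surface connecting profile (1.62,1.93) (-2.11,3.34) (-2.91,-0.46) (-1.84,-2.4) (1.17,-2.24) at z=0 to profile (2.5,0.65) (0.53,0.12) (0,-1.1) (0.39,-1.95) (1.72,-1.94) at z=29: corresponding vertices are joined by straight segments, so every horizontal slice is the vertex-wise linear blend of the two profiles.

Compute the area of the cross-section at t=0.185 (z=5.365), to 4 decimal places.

Cross-section at t=0.185: each vertex is (1-t)·p0[i] + t·p1[i].
  v1: (1-0.185)·(1.62,1.93) + 0.185·(2.5,0.65) = (1.7828,1.6932)
  v2: (1-0.185)·(-2.11,3.34) + 0.185·(0.53,0.12) = (-1.6216,2.7443)
  v3: (1-0.185)·(-2.91,-0.46) + 0.185·(0,-1.1) = (-2.3716,-0.5784)
  v4: (1-0.185)·(-1.84,-2.4) + 0.185·(0.39,-1.95) = (-1.4275,-2.3167)
  v5: (1-0.185)·(1.17,-2.24) + 0.185·(1.72,-1.94) = (1.2717,-2.1845)
Shoelace sum Σ(x_i·y_{i+1} − x_{i+1}·y_i):
  i=1: 1.7828·2.7443 − -1.6216·1.6932 = +7.6382 (running +7.6382)
  i=2: -1.6216·-0.5784 − -2.3716·2.7443 = +7.4465 (running +15.0847)
  i=3: -2.3716·-2.3167 − -1.4275·-0.5784 = +4.6689 (running +19.7536)
  i=4: -1.4275·-2.1845 − 1.2717·-2.3167 = +6.0646 (running +25.8182)
  i=5: 1.2717·1.6932 − 1.7828·-2.1845 = +6.0479 (running +31.8660)
Area = |Σ|/2 = |31.8660|/2 = 15.9330

Area at t=0.185: 15.9330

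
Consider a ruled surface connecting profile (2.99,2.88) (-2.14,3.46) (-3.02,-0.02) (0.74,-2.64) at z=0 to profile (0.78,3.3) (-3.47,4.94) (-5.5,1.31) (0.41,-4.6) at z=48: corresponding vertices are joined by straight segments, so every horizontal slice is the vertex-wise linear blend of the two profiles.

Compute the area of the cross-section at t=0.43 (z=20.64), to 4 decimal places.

Cross-section at t=0.43: each vertex is (1-t)·p0[i] + t·p1[i].
  v1: (1-0.43)·(2.99,2.88) + 0.43·(0.78,3.3) = (2.0397,3.0606)
  v2: (1-0.43)·(-2.14,3.46) + 0.43·(-3.47,4.94) = (-2.7119,4.0964)
  v3: (1-0.43)·(-3.02,-0.02) + 0.43·(-5.5,1.31) = (-4.0864,0.5519)
  v4: (1-0.43)·(0.74,-2.64) + 0.43·(0.41,-4.6) = (0.5981,-3.4828)
Shoelace sum Σ(x_i·y_{i+1} − x_{i+1}·y_i):
  i=1: 2.0397·4.0964 − -2.7119·3.0606 = +16.6555 (running +16.6555)
  i=2: -2.7119·0.5519 − -4.0864·4.0964 = +15.2428 (running +31.8983)
  i=3: -4.0864·-3.4828 − 0.5981·0.5519 = +13.9020 (running +45.8003)
  i=4: 0.5981·3.0606 − 2.0397·-3.4828 = +8.9344 (running +54.7347)
Area = |Σ|/2 = |54.7347|/2 = 27.3674

Area at t=0.43: 27.3674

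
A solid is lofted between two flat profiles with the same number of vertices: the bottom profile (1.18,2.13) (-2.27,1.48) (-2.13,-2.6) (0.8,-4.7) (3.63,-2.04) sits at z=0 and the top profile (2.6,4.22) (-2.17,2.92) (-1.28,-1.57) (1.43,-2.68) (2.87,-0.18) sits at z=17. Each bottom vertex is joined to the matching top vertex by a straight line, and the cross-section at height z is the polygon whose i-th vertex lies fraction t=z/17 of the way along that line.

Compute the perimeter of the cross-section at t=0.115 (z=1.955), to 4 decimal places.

Perimeter at t=0.115: 19.8200

Cross-section at t=0.115: each vertex is (1-t)·p0[i] + t·p1[i].
  v1: (1-0.115)·(1.18,2.13) + 0.115·(2.6,4.22) = (1.3433,2.3703)
  v2: (1-0.115)·(-2.27,1.48) + 0.115·(-2.17,2.92) = (-2.2585,1.6456)
  v3: (1-0.115)·(-2.13,-2.6) + 0.115·(-1.28,-1.57) = (-2.0322,-2.4816)
  v4: (1-0.115)·(0.8,-4.7) + 0.115·(1.43,-2.68) = (0.8725,-4.4677)
  v5: (1-0.115)·(3.63,-2.04) + 0.115·(2.87,-0.18) = (3.5426,-1.8261)
Perimeter = Σ |v_{i+1} − v_i|:
  edge 1→2: √(-3.6018² + -0.7247²) = 3.6740 (running 3.6740)
  edge 2→3: √(0.2263² + -4.1272²) = 4.1333 (running 7.8073)
  edge 3→4: √(2.9047² + -1.9862²) = 3.5188 (running 11.3262)
  edge 4→5: √(2.6701² + 2.6416²) = 3.7560 (running 15.0822)
  edge 5→1: √(-2.1993² + 4.1964²) = 4.7378 (running 19.8200)
Perimeter = 19.8200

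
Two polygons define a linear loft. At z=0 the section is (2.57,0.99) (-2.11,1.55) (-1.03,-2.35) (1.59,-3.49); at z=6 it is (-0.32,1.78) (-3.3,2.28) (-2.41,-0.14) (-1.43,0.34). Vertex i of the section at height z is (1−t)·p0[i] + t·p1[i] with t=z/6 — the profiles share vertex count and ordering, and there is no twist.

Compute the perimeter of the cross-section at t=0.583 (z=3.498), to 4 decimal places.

Cross-section at t=0.583: each vertex is (1-t)·p0[i] + t·p1[i].
  v1: (1-0.583)·(2.57,0.99) + 0.583·(-0.32,1.78) = (0.8851,1.4506)
  v2: (1-0.583)·(-2.11,1.55) + 0.583·(-3.3,2.28) = (-2.8038,1.9756)
  v3: (1-0.583)·(-1.03,-2.35) + 0.583·(-2.41,-0.14) = (-1.8345,-1.0616)
  v4: (1-0.583)·(1.59,-3.49) + 0.583·(-1.43,0.34) = (-0.1707,-1.2571)
Perimeter = Σ |v_{i+1} − v_i|:
  edge 1→2: √(-3.6889² + 0.5250²) = 3.7261 (running 3.7261)
  edge 2→3: √(0.9692² + -3.0372²) = 3.1881 (running 6.9141)
  edge 3→4: √(1.6639² + -0.1955²) = 1.6753 (running 8.5895)
  edge 4→1: √(1.0558² + 2.7077²) = 2.9062 (running 11.4957)
Perimeter = 11.4957

Perimeter at t=0.583: 11.4957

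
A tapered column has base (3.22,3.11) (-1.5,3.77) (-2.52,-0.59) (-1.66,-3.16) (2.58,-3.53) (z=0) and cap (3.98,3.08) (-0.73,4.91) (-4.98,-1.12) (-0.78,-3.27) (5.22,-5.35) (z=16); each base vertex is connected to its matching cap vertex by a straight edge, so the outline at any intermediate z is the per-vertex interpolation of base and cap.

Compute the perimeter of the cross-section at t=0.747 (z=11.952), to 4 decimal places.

Perimeter at t=0.747: 29.3813

Cross-section at t=0.747: each vertex is (1-t)·p0[i] + t·p1[i].
  v1: (1-0.747)·(3.22,3.11) + 0.747·(3.98,3.08) = (3.7877,3.0876)
  v2: (1-0.747)·(-1.5,3.77) + 0.747·(-0.73,4.91) = (-0.9248,4.6216)
  v3: (1-0.747)·(-2.52,-0.59) + 0.747·(-4.98,-1.12) = (-4.3576,-0.9859)
  v4: (1-0.747)·(-1.66,-3.16) + 0.747·(-0.78,-3.27) = (-1.0026,-3.2422)
  v5: (1-0.747)·(2.58,-3.53) + 0.747·(5.22,-5.35) = (4.5521,-4.8895)
Perimeter = Σ |v_{i+1} − v_i|:
  edge 1→2: √(-4.7125² + 1.5340²) = 4.9559 (running 4.9559)
  edge 2→3: √(-3.4328² + -5.6075²) = 6.5748 (running 11.5307)
  edge 3→4: √(3.3550² + -2.2563²) = 4.0431 (running 15.5738)
  edge 4→5: √(5.5547² + -1.6474²) = 5.7939 (running 21.3677)
  edge 5→1: √(-0.7644² + 7.9771²) = 8.0137 (running 29.3813)
Perimeter = 29.3813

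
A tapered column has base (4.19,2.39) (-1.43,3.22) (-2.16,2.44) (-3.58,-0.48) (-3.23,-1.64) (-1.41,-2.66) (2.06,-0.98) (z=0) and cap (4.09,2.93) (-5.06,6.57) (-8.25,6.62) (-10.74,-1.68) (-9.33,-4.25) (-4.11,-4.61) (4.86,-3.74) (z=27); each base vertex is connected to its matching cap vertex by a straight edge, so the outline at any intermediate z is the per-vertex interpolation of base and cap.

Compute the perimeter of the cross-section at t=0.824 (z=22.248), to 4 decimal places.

Cross-section at t=0.824: each vertex is (1-t)·p0[i] + t·p1[i].
  v1: (1-0.824)·(4.19,2.39) + 0.824·(4.09,2.93) = (4.1076,2.8350)
  v2: (1-0.824)·(-1.43,3.22) + 0.824·(-5.06,6.57) = (-4.4211,5.9804)
  v3: (1-0.824)·(-2.16,2.44) + 0.824·(-8.25,6.62) = (-7.1782,5.8843)
  v4: (1-0.824)·(-3.58,-0.48) + 0.824·(-10.74,-1.68) = (-9.4798,-1.4688)
  v5: (1-0.824)·(-3.23,-1.64) + 0.824·(-9.33,-4.25) = (-8.2564,-3.7906)
  v6: (1-0.824)·(-1.41,-2.66) + 0.824·(-4.11,-4.61) = (-3.6348,-4.2668)
  v7: (1-0.824)·(2.06,-0.98) + 0.824·(4.86,-3.74) = (4.3672,-3.2542)
Perimeter = Σ |v_{i+1} − v_i|:
  edge 1→2: √(-8.5287² + 3.1454²) = 9.0903 (running 9.0903)
  edge 2→3: √(-2.7570² + -0.0961²) = 2.7587 (running 11.8490)
  edge 3→4: √(-2.3017² + -7.3531²) = 7.7049 (running 19.5539)
  edge 4→5: √(1.2234² + -2.3218²) = 2.6245 (running 22.1784)
  edge 5→6: √(4.6216² + -0.4762²) = 4.6461 (running 26.8244)
  edge 6→7: √(8.0020² + 1.0126²) = 8.0658 (running 34.8902)
  edge 7→1: √(-0.2596² + 6.0892²) = 6.0947 (running 40.9850)
Perimeter = 40.9850

Perimeter at t=0.824: 40.9850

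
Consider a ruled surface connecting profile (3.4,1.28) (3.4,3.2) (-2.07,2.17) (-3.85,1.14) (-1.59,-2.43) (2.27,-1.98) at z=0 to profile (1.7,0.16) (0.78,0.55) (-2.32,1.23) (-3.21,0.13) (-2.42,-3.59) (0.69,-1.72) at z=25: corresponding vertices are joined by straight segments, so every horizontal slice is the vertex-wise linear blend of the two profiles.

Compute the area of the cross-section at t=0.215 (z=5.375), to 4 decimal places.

Cross-section at t=0.215: each vertex is (1-t)·p0[i] + t·p1[i].
  v1: (1-0.215)·(3.4,1.28) + 0.215·(1.7,0.16) = (3.0345,1.0392)
  v2: (1-0.215)·(3.4,3.2) + 0.215·(0.78,0.55) = (2.8367,2.6303)
  v3: (1-0.215)·(-2.07,2.17) + 0.215·(-2.32,1.23) = (-2.1237,1.9679)
  v4: (1-0.215)·(-3.85,1.14) + 0.215·(-3.21,0.13) = (-3.7124,0.9228)
  v5: (1-0.215)·(-1.59,-2.43) + 0.215·(-2.42,-3.59) = (-1.7685,-2.6794)
  v6: (1-0.215)·(2.27,-1.98) + 0.215·(0.69,-1.72) = (1.9303,-1.9241)
Shoelace sum Σ(x_i·y_{i+1} − x_{i+1}·y_i):
  i=1: 3.0345·2.6303 − 2.8367·1.0392 = +5.0336 (running +5.0336)
  i=2: 2.8367·1.9679 − -2.1237·2.6303 = +11.1683 (running +16.2019)
  i=3: -2.1237·0.9228 − -3.7124·1.9679 = +5.3457 (running +21.5477)
  i=4: -3.7124·-2.6794 − -1.7685·0.9228 = +11.5790 (running +33.1267)
  i=5: -1.7685·-1.9241 − 1.9303·-2.6794 = +8.5747 (running +41.7014)
  i=6: 1.9303·1.0392 − 3.0345·-1.9241 = +7.8446 (running +49.5460)
Area = |Σ|/2 = |49.5460|/2 = 24.7730

Area at t=0.215: 24.7730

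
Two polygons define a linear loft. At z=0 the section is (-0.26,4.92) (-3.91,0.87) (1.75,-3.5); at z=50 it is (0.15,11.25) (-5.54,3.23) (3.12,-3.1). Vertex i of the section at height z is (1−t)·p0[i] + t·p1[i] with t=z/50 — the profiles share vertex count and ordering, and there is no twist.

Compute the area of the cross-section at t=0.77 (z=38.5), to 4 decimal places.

Cross-section at t=0.77: each vertex is (1-t)·p0[i] + t·p1[i].
  v1: (1-0.77)·(-0.26,4.92) + 0.77·(0.15,11.25) = (0.0557,9.7941)
  v2: (1-0.77)·(-3.91,0.87) + 0.77·(-5.54,3.23) = (-5.1651,2.6872)
  v3: (1-0.77)·(1.75,-3.5) + 0.77·(3.12,-3.1) = (2.8049,-3.1920)
Shoelace sum Σ(x_i·y_{i+1} − x_{i+1}·y_i):
  i=1: 0.0557·2.6872 − -5.1651·9.7941 = +50.7372 (running +50.7372)
  i=2: -5.1651·-3.1920 − 2.8049·2.6872 = +8.9497 (running +59.6869)
  i=3: 2.8049·9.7941 − 0.0557·-3.1920 = +27.6493 (running +87.3361)
Area = |Σ|/2 = |87.3361|/2 = 43.6681

Area at t=0.77: 43.6681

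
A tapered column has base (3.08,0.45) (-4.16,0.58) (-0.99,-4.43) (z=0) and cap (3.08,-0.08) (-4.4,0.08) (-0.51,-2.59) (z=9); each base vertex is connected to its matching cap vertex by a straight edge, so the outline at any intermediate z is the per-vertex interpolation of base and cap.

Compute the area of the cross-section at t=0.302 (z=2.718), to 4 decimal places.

Area at t=0.302: 15.4984

Cross-section at t=0.302: each vertex is (1-t)·p0[i] + t·p1[i].
  v1: (1-0.302)·(3.08,0.45) + 0.302·(3.08,-0.08) = (3.0800,0.2899)
  v2: (1-0.302)·(-4.16,0.58) + 0.302·(-4.4,0.08) = (-4.2325,0.4290)
  v3: (1-0.302)·(-0.99,-4.43) + 0.302·(-0.51,-2.59) = (-0.8450,-3.8743)
Shoelace sum Σ(x_i·y_{i+1} − x_{i+1}·y_i):
  i=1: 3.0800·0.4290 − -4.2325·0.2899 = +2.5485 (running +2.5485)
  i=2: -4.2325·-3.8743 − -0.8450·0.4290 = +16.7605 (running +19.3090)
  i=3: -0.8450·0.2899 − 3.0800·-3.8743 = +11.6879 (running +30.9969)
Area = |Σ|/2 = |30.9969|/2 = 15.4984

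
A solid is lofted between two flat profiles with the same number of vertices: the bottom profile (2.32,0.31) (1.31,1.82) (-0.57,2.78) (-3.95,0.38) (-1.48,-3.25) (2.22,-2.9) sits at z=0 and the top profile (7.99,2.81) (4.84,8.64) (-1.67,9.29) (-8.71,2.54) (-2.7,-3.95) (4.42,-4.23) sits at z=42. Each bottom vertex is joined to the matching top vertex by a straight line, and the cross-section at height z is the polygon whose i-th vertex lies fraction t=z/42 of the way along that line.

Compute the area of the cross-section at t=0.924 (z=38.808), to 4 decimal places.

Cross-section at t=0.924: each vertex is (1-t)·p0[i] + t·p1[i].
  v1: (1-0.924)·(2.32,0.31) + 0.924·(7.99,2.81) = (7.5591,2.6200)
  v2: (1-0.924)·(1.31,1.82) + 0.924·(4.84,8.64) = (4.5717,8.1217)
  v3: (1-0.924)·(-0.57,2.78) + 0.924·(-1.67,9.29) = (-1.5864,8.7952)
  v4: (1-0.924)·(-3.95,0.38) + 0.924·(-8.71,2.54) = (-8.3482,2.3758)
  v5: (1-0.924)·(-1.48,-3.25) + 0.924·(-2.7,-3.95) = (-2.6073,-3.8968)
  v6: (1-0.924)·(2.22,-2.9) + 0.924·(4.42,-4.23) = (4.2528,-4.1289)
Shoelace sum Σ(x_i·y_{i+1} − x_{i+1}·y_i):
  i=1: 7.5591·8.1217 − 4.5717·2.6200 = +49.4145 (running +49.4145)
  i=2: 4.5717·8.7952 − -1.5864·8.1217 = +53.0936 (running +102.5081)
  i=3: -1.5864·2.3758 − -8.3482·8.7952 = +69.6557 (running +172.1639)
  i=4: -8.3482·-3.8968 − -2.6073·2.3758 = +38.7259 (running +210.8898)
  i=5: -2.6073·-4.1289 − 4.2528·-3.8968 = +27.3376 (running +238.2273)
  i=6: 4.2528·2.6200 − 7.5591·-4.1289 = +42.3532 (running +280.5805)
Area = |Σ|/2 = |280.5805|/2 = 140.2903

Area at t=0.924: 140.2903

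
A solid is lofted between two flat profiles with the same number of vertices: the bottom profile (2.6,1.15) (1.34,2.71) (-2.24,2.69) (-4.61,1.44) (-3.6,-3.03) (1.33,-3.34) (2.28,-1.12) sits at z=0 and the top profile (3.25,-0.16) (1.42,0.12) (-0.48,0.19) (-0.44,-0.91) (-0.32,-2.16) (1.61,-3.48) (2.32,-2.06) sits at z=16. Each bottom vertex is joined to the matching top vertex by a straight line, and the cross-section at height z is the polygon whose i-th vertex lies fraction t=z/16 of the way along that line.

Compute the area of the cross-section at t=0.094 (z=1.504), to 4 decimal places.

Area at t=0.094: 32.2478

Cross-section at t=0.094: each vertex is (1-t)·p0[i] + t·p1[i].
  v1: (1-0.094)·(2.6,1.15) + 0.094·(3.25,-0.16) = (2.6611,1.0269)
  v2: (1-0.094)·(1.34,2.71) + 0.094·(1.42,0.12) = (1.3475,2.4665)
  v3: (1-0.094)·(-2.24,2.69) + 0.094·(-0.48,0.19) = (-2.0746,2.4550)
  v4: (1-0.094)·(-4.61,1.44) + 0.094·(-0.44,-0.91) = (-4.2180,1.2191)
  v5: (1-0.094)·(-3.6,-3.03) + 0.094·(-0.32,-2.16) = (-3.2917,-2.9482)
  v6: (1-0.094)·(1.33,-3.34) + 0.094·(1.61,-3.48) = (1.3563,-3.3532)
  v7: (1-0.094)·(2.28,-1.12) + 0.094·(2.32,-2.06) = (2.2838,-1.2084)
Shoelace sum Σ(x_i·y_{i+1} − x_{i+1}·y_i):
  i=1: 2.6611·2.4665 − 1.3475·1.0269 = +5.1800 (running +5.1800)
  i=2: 1.3475·2.4550 − -2.0746·2.4665 = +8.4251 (running +13.6051)
  i=3: -2.0746·1.2191 − -4.2180·2.4550 = +7.8261 (running +21.4313)
  i=4: -4.2180·-2.9482 − -3.2917·1.2191 = +16.4485 (running +37.8798)
  i=5: -3.2917·-3.3532 − 1.3563·-2.9482 = +15.0363 (running +52.9161)
  i=6: 1.3563·-1.2084 − 2.2838·-3.3532 = +6.0189 (running +58.9350)
  i=7: 2.2838·1.0269 − 2.6611·-1.2084 = +5.5607 (running +64.4956)
Area = |Σ|/2 = |64.4956|/2 = 32.2478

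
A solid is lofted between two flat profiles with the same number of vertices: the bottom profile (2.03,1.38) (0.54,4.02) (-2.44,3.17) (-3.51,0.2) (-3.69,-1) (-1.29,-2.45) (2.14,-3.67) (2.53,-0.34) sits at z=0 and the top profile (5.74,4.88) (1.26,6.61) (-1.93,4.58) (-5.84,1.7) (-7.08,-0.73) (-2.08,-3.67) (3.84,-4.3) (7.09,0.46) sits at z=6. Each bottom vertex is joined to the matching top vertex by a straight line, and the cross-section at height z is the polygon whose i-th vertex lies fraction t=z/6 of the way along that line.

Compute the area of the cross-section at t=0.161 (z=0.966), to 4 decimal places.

Cross-section at t=0.161: each vertex is (1-t)·p0[i] + t·p1[i].
  v1: (1-0.161)·(2.03,1.38) + 0.161·(5.74,4.88) = (2.6273,1.9435)
  v2: (1-0.161)·(0.54,4.02) + 0.161·(1.26,6.61) = (0.6559,4.4370)
  v3: (1-0.161)·(-2.44,3.17) + 0.161·(-1.93,4.58) = (-2.3579,3.3970)
  v4: (1-0.161)·(-3.51,0.2) + 0.161·(-5.84,1.7) = (-3.8851,0.4415)
  v5: (1-0.161)·(-3.69,-1) + 0.161·(-7.08,-0.73) = (-4.2358,-0.9565)
  v6: (1-0.161)·(-1.29,-2.45) + 0.161·(-2.08,-3.67) = (-1.4172,-2.6464)
  v7: (1-0.161)·(2.14,-3.67) + 0.161·(3.84,-4.3) = (2.4137,-3.7714)
  v8: (1-0.161)·(2.53,-0.34) + 0.161·(7.09,0.46) = (3.2642,-0.2112)
Shoelace sum Σ(x_i·y_{i+1} − x_{i+1}·y_i):
  i=1: 2.6273·4.4370 − 0.6559·1.9435 = +10.3826 (running +10.3826)
  i=2: 0.6559·3.3970 − -2.3579·4.4370 = +12.6901 (running +23.0727)
  i=3: -2.3579·0.4415 − -3.8851·3.3970 = +12.1568 (running +35.2295)
  i=4: -3.8851·-0.9565 − -4.2358·0.4415 = +5.5863 (running +40.8158)
  i=5: -4.2358·-2.6464 − -1.4172·-0.9565 = +9.8541 (running +50.6699)
  i=6: -1.4172·-3.7714 − 2.4137·-2.6464 = +11.7325 (running +62.4024)
  i=7: 2.4137·-0.2112 − 3.2642·-3.7714 = +11.8008 (running +74.2032)
  i=8: 3.2642·1.9435 − 2.6273·-0.2112 = +6.8988 (running +81.1020)
Area = |Σ|/2 = |81.1020|/2 = 40.5510

Area at t=0.161: 40.5510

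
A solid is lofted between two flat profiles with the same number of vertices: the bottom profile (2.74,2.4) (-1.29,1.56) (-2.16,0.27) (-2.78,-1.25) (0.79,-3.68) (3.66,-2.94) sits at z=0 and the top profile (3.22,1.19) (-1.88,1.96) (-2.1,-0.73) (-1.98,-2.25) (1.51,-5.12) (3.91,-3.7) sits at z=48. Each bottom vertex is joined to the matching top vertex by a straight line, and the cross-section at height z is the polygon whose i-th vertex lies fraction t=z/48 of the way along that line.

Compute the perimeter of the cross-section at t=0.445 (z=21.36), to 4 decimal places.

Cross-section at t=0.445: each vertex is (1-t)·p0[i] + t·p1[i].
  v1: (1-0.445)·(2.74,2.4) + 0.445·(3.22,1.19) = (2.9536,1.8615)
  v2: (1-0.445)·(-1.29,1.56) + 0.445·(-1.88,1.96) = (-1.5526,1.7380)
  v3: (1-0.445)·(-2.16,0.27) + 0.445·(-2.1,-0.73) = (-2.1333,-0.1750)
  v4: (1-0.445)·(-2.78,-1.25) + 0.445·(-1.98,-2.25) = (-2.4240,-1.6950)
  v5: (1-0.445)·(0.79,-3.68) + 0.445·(1.51,-5.12) = (1.1104,-4.3208)
  v6: (1-0.445)·(3.66,-2.94) + 0.445·(3.91,-3.7) = (3.7713,-3.2782)
Perimeter = Σ |v_{i+1} − v_i|:
  edge 1→2: √(-4.5061² + -0.1235²) = 4.5078 (running 4.5078)
  edge 2→3: √(-0.5808² + -1.9130²) = 1.9992 (running 6.5071)
  edge 3→4: √(-0.2907² + -1.5200²) = 1.5475 (running 8.0546)
  edge 4→5: √(3.5344² + -2.6258²) = 4.4030 (running 12.4576)
  edge 5→6: √(2.6608² + 1.0426²) = 2.8578 (running 15.3155)
  edge 6→1: √(-0.8177² + 5.1397²) = 5.2044 (running 20.5198)
Perimeter = 20.5198

Perimeter at t=0.445: 20.5198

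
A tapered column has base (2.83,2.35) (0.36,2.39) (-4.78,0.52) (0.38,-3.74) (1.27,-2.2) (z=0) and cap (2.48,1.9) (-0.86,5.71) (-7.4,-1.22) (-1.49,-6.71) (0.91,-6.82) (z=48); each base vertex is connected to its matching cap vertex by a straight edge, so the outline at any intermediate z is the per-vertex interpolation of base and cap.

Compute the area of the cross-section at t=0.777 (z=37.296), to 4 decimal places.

Area at t=0.777: 58.7845

Cross-section at t=0.777: each vertex is (1-t)·p0[i] + t·p1[i].
  v1: (1-0.777)·(2.83,2.35) + 0.777·(2.48,1.9) = (2.5580,2.0004)
  v2: (1-0.777)·(0.36,2.39) + 0.777·(-0.86,5.71) = (-0.5879,4.9696)
  v3: (1-0.777)·(-4.78,0.52) + 0.777·(-7.4,-1.22) = (-6.8157,-0.8320)
  v4: (1-0.777)·(0.38,-3.74) + 0.777·(-1.49,-6.71) = (-1.0730,-6.0477)
  v5: (1-0.777)·(1.27,-2.2) + 0.777·(0.91,-6.82) = (0.9903,-5.7897)
Shoelace sum Σ(x_i·y_{i+1} − x_{i+1}·y_i):
  i=1: 2.5580·4.9696 − -0.5879·2.0004 = +13.8887 (running +13.8887)
  i=2: -0.5879·-0.8320 − -6.8157·4.9696 = +34.3609 (running +48.2496)
  i=3: -6.8157·-6.0477 − -1.0730·-0.8320 = +40.3268 (running +88.5764)
  i=4: -1.0730·-5.7897 − 0.9903·-6.0477 = +12.2012 (running +100.7776)
  i=5: 0.9903·2.0004 − 2.5580·-5.7897 = +16.7914 (running +117.5690)
Area = |Σ|/2 = |117.5690|/2 = 58.7845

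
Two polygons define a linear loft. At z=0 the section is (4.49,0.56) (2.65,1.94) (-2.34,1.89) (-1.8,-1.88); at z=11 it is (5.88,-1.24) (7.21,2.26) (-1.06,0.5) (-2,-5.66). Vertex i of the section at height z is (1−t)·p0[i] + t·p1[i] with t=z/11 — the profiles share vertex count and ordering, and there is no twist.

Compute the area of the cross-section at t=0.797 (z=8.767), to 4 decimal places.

Area at t=0.797: 31.3442

Cross-section at t=0.797: each vertex is (1-t)·p0[i] + t·p1[i].
  v1: (1-0.797)·(4.49,0.56) + 0.797·(5.88,-1.24) = (5.5978,-0.8746)
  v2: (1-0.797)·(2.65,1.94) + 0.797·(7.21,2.26) = (6.2843,2.1950)
  v3: (1-0.797)·(-2.34,1.89) + 0.797·(-1.06,0.5) = (-1.3198,0.7822)
  v4: (1-0.797)·(-1.8,-1.88) + 0.797·(-2,-5.66) = (-1.9594,-4.8927)
Shoelace sum Σ(x_i·y_{i+1} − x_{i+1}·y_i):
  i=1: 5.5978·2.1950 − 6.2843·-0.8746 = +17.7837 (running +17.7837)
  i=2: 6.2843·0.7822 − -1.3198·2.1950 = +7.8125 (running +25.5962)
  i=3: -1.3198·-4.8927 − -1.9594·0.7822 = +7.9901 (running +33.5863)
  i=4: -1.9594·-0.8746 − 5.5978·-4.8927 = +29.1020 (running +62.6883)
Area = |Σ|/2 = |62.6883|/2 = 31.3442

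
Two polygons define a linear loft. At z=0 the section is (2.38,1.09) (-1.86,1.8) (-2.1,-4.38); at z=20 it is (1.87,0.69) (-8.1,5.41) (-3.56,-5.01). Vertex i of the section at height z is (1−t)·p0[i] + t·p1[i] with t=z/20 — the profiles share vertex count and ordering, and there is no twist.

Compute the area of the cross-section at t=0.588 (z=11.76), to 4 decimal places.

Cross-section at t=0.588: each vertex is (1-t)·p0[i] + t·p1[i].
  v1: (1-0.588)·(2.38,1.09) + 0.588·(1.87,0.69) = (2.0801,0.8548)
  v2: (1-0.588)·(-1.86,1.8) + 0.588·(-8.1,5.41) = (-5.5291,3.9227)
  v3: (1-0.588)·(-2.1,-4.38) + 0.588·(-3.56,-5.01) = (-2.9585,-4.7504)
Shoelace sum Σ(x_i·y_{i+1} − x_{i+1}·y_i):
  i=1: 2.0801·3.9227 − -5.5291·0.8548 = +12.8859 (running +12.8859)
  i=2: -5.5291·-4.7504 − -2.9585·3.9227 = +37.8709 (running +50.7569)
  i=3: -2.9585·0.8548 − 2.0801·-4.7504 = +7.3526 (running +58.1094)
Area = |Σ|/2 = |58.1094|/2 = 29.0547

Area at t=0.588: 29.0547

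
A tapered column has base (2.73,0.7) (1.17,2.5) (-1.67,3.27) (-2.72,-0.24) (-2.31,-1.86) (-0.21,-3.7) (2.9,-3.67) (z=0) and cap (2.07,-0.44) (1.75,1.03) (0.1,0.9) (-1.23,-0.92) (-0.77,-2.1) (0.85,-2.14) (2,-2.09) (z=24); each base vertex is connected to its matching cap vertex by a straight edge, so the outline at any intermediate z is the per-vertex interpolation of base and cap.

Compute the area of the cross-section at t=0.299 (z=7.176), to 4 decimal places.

Area at t=0.299: 21.9143

Cross-section at t=0.299: each vertex is (1-t)·p0[i] + t·p1[i].
  v1: (1-0.299)·(2.73,0.7) + 0.299·(2.07,-0.44) = (2.5327,0.3591)
  v2: (1-0.299)·(1.17,2.5) + 0.299·(1.75,1.03) = (1.3434,2.0605)
  v3: (1-0.299)·(-1.67,3.27) + 0.299·(0.1,0.9) = (-1.1408,2.5614)
  v4: (1-0.299)·(-2.72,-0.24) + 0.299·(-1.23,-0.92) = (-2.2745,-0.4433)
  v5: (1-0.299)·(-2.31,-1.86) + 0.299·(-0.77,-2.1) = (-1.8495,-1.9318)
  v6: (1-0.299)·(-0.21,-3.7) + 0.299·(0.85,-2.14) = (0.1069,-3.2336)
  v7: (1-0.299)·(2.9,-3.67) + 0.299·(2,-2.09) = (2.6309,-3.1976)
Shoelace sum Σ(x_i·y_{i+1} − x_{i+1}·y_i):
  i=1: 2.5327·2.0605 − 1.3434·0.3591 = +4.7360 (running +4.7360)
  i=2: 1.3434·2.5614 − -1.1408·2.0605 = +5.7915 (running +10.5275)
  i=3: -1.1408·-0.4433 − -2.2745·2.5614 = +6.3315 (running +16.8590)
  i=4: -2.2745·-1.9318 − -1.8495·-0.4433 = +3.5738 (running +20.4329)
  i=5: -1.8495·-3.2336 − 0.1069·-1.9318 = +6.1872 (running +26.6201)
  i=6: 0.1069·-3.1976 − 2.6309·-3.2336 = +8.1652 (running +34.7853)
  i=7: 2.6309·0.3591 − 2.5327·-3.1976 = +9.0432 (running +43.8285)
Area = |Σ|/2 = |43.8285|/2 = 21.9143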